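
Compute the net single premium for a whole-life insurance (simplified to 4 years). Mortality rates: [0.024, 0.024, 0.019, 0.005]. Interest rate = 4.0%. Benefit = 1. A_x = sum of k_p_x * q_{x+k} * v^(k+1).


v = 0.961538
Year 0: k_p_x=1.0, q=0.024, term=0.023077
Year 1: k_p_x=0.976, q=0.024, term=0.021657
Year 2: k_p_x=0.952576, q=0.019, term=0.01609
Year 3: k_p_x=0.934477, q=0.005, term=0.003994
A_x = 0.0648


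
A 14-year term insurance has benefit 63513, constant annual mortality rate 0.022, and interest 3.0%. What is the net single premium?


NSP = benefit * sum_{k=0}^{n-1} k_p_x * q * v^(k+1)
With constant q=0.022, v=0.970874
Sum = 0.218224
NSP = 63513 * 0.218224
= 13860.0611


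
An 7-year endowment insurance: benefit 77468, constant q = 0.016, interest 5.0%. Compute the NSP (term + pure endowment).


Term component = 6858.3993
Pure endowment = 7_p_x * v^7 * benefit = 0.893235 * 0.710681 * 77468 = 49177.1028
NSP = 56035.5021


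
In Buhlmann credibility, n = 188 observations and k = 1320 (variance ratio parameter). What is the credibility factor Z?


Z = n / (n + k)
= 188 / (188 + 1320)
= 188 / 1508
= 0.1247


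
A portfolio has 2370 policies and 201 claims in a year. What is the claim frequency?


frequency = claims / policies
= 201 / 2370
= 0.0848


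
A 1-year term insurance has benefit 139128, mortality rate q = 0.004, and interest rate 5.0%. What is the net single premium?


NSP = benefit * q * v
v = 1/(1+i) = 0.952381
NSP = 139128 * 0.004 * 0.952381
= 530.0114


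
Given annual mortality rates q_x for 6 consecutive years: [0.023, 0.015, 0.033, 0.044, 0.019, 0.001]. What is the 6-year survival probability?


p_k = 1 - q_k for each year
Survival = product of (1 - q_k)
= 0.977 * 0.985 * 0.967 * 0.956 * 0.981 * 0.999
= 0.8719


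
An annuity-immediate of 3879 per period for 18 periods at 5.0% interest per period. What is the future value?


FV = PMT * ((1+i)^n - 1) / i
= 3879 * ((1.05)^18 - 1) / 0.05
= 3879 * (2.406619 - 1) / 0.05
= 109125.5201


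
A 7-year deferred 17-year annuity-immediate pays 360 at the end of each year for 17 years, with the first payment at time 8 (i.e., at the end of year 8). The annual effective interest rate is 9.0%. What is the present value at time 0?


PV at time 7 of the 17-year annuity-immediate:
a_n = 360 * (1-(1+0.09)^(-17))/0.09 = 3075.7073
Discount back 7 years to time 0:
PV = 3075.7073 * (1+0.09)^(-7)
= 3075.7073 * 0.547034
= 1682.5172


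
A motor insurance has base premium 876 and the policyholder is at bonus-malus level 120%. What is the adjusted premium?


adjusted = base * BM_level / 100
= 876 * 120 / 100
= 876 * 1.2
= 1051.2


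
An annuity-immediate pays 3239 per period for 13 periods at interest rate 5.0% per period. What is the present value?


PV = PMT * (1 - (1+i)^(-n)) / i
= 3239 * (1 - (1+0.05)^(-13)) / 0.05
= 3239 * (1 - 0.530321) / 0.05
= 3239 * 9.393573
= 30425.7829


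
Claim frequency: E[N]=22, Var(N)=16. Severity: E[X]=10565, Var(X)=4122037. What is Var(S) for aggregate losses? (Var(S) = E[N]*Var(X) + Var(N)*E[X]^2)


Var(S) = E[N]*Var(X) + Var(N)*E[X]^2
= 22*4122037 + 16*10565^2
= 90684814 + 1785907600
= 1.8766e+09


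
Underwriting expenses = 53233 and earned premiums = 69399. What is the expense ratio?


Expense ratio = expenses / premiums
= 53233 / 69399
= 0.7671


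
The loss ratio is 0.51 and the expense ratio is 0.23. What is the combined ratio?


Combined ratio = loss ratio + expense ratio
= 0.51 + 0.23
= 0.74


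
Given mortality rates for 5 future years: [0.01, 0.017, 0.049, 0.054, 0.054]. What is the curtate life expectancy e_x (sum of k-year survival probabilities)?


e_x = sum_{k=1}^{n} k_p_x
k_p_x values:
  1_p_x = 0.99
  2_p_x = 0.97317
  3_p_x = 0.925485
  4_p_x = 0.875508
  5_p_x = 0.828231
e_x = 4.5924


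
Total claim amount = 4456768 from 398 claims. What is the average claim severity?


severity = total / number
= 4456768 / 398
= 11197.9095


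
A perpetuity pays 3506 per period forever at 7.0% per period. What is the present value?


PV = PMT / i
= 3506 / 0.07
= 50085.7143


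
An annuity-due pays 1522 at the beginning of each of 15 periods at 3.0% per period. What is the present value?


PV_due = PMT * (1-(1+i)^(-n))/i * (1+i)
PV_immediate = 18169.5372
PV_due = 18169.5372 * 1.03
= 18714.6233


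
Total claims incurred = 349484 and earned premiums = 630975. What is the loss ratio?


Loss ratio = claims / premiums
= 349484 / 630975
= 0.5539


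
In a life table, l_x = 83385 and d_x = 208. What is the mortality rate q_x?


q_x = d_x / l_x
= 208 / 83385
= 0.0025


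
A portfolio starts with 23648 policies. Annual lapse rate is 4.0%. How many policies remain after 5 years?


remaining = initial * (1 - lapse)^years
= 23648 * (1 - 0.04)^5
= 23648 * 0.815373
= 19281.9336


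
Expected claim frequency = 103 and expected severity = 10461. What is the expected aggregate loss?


E[S] = E[N] * E[X]
= 103 * 10461
= 1.0775e+06


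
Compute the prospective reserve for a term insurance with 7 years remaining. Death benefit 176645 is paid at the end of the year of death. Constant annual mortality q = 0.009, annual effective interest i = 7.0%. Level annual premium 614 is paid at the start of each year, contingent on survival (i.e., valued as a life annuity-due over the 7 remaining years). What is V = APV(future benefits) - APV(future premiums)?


v = 1/(1+i) = 0.934579
APV(future benefits) per unit = sum_{k=0}^{6} k_p_x * q * v^(k+1) = 0.047329
APV(future benefits) = 176645 * 0.047329 = 8360.3607
Life annuity-due factor ä_{x:7} = sum_{k=0}^{6} k_p_x * v^k = 5.626845
APV(future premiums) = 614 * 5.626845 = 3454.8827
V = 8360.3607 - 3454.8827
= 4905.478


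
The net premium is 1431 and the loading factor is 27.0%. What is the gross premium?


Gross = net * (1 + loading)
= 1431 * (1 + 0.27)
= 1431 * 1.27
= 1817.37


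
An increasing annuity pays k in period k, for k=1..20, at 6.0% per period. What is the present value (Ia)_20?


(Ia)_n = sum_{k=1}^{n} k * v^k, v = 1/(1+i)
v = 0.943396
Sum computed term by term:
(Ia)_20 = 98.7004


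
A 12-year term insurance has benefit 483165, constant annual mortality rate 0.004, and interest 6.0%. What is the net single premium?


NSP = benefit * sum_{k=0}^{n-1} k_p_x * q * v^(k+1)
With constant q=0.004, v=0.943396
Sum = 0.032898
NSP = 483165 * 0.032898
= 15895.1411


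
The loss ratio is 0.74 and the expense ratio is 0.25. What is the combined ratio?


Combined ratio = loss ratio + expense ratio
= 0.74 + 0.25
= 0.99


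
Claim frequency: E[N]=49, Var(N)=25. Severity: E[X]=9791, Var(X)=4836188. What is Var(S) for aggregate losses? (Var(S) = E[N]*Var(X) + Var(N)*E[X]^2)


Var(S) = E[N]*Var(X) + Var(N)*E[X]^2
= 49*4836188 + 25*9791^2
= 236973212 + 2396592025
= 2.6336e+09


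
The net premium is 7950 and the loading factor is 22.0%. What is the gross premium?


Gross = net * (1 + loading)
= 7950 * (1 + 0.22)
= 7950 * 1.22
= 9699.0


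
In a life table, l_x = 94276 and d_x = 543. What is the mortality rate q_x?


q_x = d_x / l_x
= 543 / 94276
= 0.0058


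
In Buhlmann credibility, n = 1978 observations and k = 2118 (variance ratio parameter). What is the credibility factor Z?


Z = n / (n + k)
= 1978 / (1978 + 2118)
= 1978 / 4096
= 0.4829


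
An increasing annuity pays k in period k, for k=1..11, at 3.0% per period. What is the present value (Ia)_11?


(Ia)_n = sum_{k=1}^{n} k * v^k, v = 1/(1+i)
v = 0.970874
Sum computed term by term:
(Ia)_11 = 52.7856


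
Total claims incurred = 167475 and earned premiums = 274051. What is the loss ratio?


Loss ratio = claims / premiums
= 167475 / 274051
= 0.6111


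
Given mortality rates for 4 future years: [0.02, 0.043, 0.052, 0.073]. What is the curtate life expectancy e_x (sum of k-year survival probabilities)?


e_x = sum_{k=1}^{n} k_p_x
k_p_x values:
  1_p_x = 0.98
  2_p_x = 0.93786
  3_p_x = 0.889091
  4_p_x = 0.824188
e_x = 3.6311


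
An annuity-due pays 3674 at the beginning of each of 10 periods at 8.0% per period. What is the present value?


PV_due = PMT * (1-(1+i)^(-n))/i * (1+i)
PV_immediate = 24652.8391
PV_due = 24652.8391 * 1.08
= 26625.0662


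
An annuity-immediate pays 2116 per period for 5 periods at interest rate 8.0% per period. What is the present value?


PV = PMT * (1 - (1+i)^(-n)) / i
= 2116 * (1 - (1+0.08)^(-5)) / 0.08
= 2116 * (1 - 0.680583) / 0.08
= 2116 * 3.99271
= 8448.5744


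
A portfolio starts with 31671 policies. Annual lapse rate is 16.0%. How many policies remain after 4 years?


remaining = initial * (1 - lapse)^years
= 31671 * (1 - 0.16)^4
= 31671 * 0.497871
= 15768.0838


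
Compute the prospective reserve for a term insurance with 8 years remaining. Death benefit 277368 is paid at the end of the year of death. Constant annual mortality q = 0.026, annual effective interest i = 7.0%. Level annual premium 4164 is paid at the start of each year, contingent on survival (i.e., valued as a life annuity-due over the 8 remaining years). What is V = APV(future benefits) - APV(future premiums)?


v = 1/(1+i) = 0.934579
APV(future benefits) per unit = sum_{k=0}^{7} k_p_x * q * v^(k+1) = 0.143159
APV(future benefits) = 277368 * 0.143159 = 39707.7296
Life annuity-due factor ä_{x:8} = sum_{k=0}^{7} k_p_x * v^k = 5.891544
APV(future premiums) = 4164 * 5.891544 = 24532.3895
V = 39707.7296 - 24532.3895
= 15175.3401


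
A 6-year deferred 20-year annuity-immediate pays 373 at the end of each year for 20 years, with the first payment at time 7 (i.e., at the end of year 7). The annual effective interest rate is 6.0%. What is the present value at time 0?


PV at time 6 of the 20-year annuity-immediate:
a_n = 373 * (1-(1+0.06)^(-20))/0.06 = 4278.2806
Discount back 6 years to time 0:
PV = 4278.2806 * (1+0.06)^(-6)
= 4278.2806 * 0.704961
= 3016.019


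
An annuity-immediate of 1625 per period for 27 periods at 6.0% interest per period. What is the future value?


FV = PMT * ((1+i)^n - 1) / i
= 1625 * ((1.06)^27 - 1) / 0.06
= 1625 * (4.822346 - 1) / 0.06
= 103521.8692


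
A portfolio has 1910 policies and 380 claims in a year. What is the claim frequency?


frequency = claims / policies
= 380 / 1910
= 0.199


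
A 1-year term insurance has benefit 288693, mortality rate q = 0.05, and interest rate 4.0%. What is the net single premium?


NSP = benefit * q * v
v = 1/(1+i) = 0.961538
NSP = 288693 * 0.05 * 0.961538
= 13879.4712


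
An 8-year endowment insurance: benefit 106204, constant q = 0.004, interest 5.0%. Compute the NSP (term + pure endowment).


Term component = 2710.3158
Pure endowment = 8_p_x * v^8 * benefit = 0.968444 * 0.676839 * 106204 = 69614.7373
NSP = 72325.0531


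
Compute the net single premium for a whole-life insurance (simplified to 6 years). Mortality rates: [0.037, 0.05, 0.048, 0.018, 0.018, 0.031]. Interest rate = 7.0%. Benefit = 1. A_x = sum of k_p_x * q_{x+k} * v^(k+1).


v = 0.934579
Year 0: k_p_x=1.0, q=0.037, term=0.034579
Year 1: k_p_x=0.963, q=0.05, term=0.042056
Year 2: k_p_x=0.91485, q=0.048, term=0.035846
Year 3: k_p_x=0.870937, q=0.018, term=0.01196
Year 4: k_p_x=0.85526, q=0.018, term=0.010976
Year 5: k_p_x=0.839866, q=0.031, term=0.017349
A_x = 0.1528


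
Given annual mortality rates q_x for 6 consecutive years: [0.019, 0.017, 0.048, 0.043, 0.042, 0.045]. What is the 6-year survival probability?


p_k = 1 - q_k for each year
Survival = product of (1 - q_k)
= 0.981 * 0.983 * 0.952 * 0.957 * 0.958 * 0.955
= 0.8038


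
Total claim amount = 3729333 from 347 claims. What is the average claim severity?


severity = total / number
= 3729333 / 347
= 10747.3573


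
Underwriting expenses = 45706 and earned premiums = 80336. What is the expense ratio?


Expense ratio = expenses / premiums
= 45706 / 80336
= 0.5689


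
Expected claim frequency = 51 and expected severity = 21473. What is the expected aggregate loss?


E[S] = E[N] * E[X]
= 51 * 21473
= 1.0951e+06


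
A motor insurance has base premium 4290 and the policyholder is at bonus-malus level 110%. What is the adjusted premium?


adjusted = base * BM_level / 100
= 4290 * 110 / 100
= 4290 * 1.1
= 4719.0


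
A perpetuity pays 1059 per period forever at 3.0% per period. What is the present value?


PV = PMT / i
= 1059 / 0.03
= 35300.0


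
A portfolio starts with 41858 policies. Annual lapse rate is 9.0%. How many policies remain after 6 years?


remaining = initial * (1 - lapse)^years
= 41858 * (1 - 0.09)^6
= 41858 * 0.567869
= 23769.8712


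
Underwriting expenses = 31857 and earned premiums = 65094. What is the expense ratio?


Expense ratio = expenses / premiums
= 31857 / 65094
= 0.4894


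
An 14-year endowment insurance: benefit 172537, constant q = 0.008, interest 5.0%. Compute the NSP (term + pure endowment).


Term component = 13056.8917
Pure endowment = 14_p_x * v^14 * benefit = 0.893642 * 0.505068 * 172537 = 77874.5349
NSP = 90931.4266


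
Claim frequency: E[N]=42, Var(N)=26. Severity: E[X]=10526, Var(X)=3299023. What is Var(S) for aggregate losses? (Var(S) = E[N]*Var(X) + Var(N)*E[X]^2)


Var(S) = E[N]*Var(X) + Var(N)*E[X]^2
= 42*3299023 + 26*10526^2
= 138558966 + 2880713576
= 3.0193e+09


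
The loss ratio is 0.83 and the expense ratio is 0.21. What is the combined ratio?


Combined ratio = loss ratio + expense ratio
= 0.83 + 0.21
= 1.04


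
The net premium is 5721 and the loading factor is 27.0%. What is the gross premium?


Gross = net * (1 + loading)
= 5721 * (1 + 0.27)
= 5721 * 1.27
= 7265.67


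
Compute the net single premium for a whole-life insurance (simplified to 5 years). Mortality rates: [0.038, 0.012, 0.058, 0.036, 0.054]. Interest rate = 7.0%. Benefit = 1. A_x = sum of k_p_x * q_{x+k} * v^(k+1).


v = 0.934579
Year 0: k_p_x=1.0, q=0.038, term=0.035514
Year 1: k_p_x=0.962, q=0.012, term=0.010083
Year 2: k_p_x=0.950456, q=0.058, term=0.045
Year 3: k_p_x=0.89533, q=0.036, term=0.02459
Year 4: k_p_x=0.863098, q=0.054, term=0.03323
A_x = 0.1484


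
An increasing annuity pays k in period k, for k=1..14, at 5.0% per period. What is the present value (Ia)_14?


(Ia)_n = sum_{k=1}^{n} k * v^k, v = 1/(1+i)
v = 0.952381
Sum computed term by term:
(Ia)_14 = 66.4524


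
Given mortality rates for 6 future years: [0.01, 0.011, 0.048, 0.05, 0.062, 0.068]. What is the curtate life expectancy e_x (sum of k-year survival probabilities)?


e_x = sum_{k=1}^{n} k_p_x
k_p_x values:
  1_p_x = 0.99
  2_p_x = 0.97911
  3_p_x = 0.932113
  4_p_x = 0.885507
  5_p_x = 0.830606
  6_p_x = 0.774124
e_x = 5.3915


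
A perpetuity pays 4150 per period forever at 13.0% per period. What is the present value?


PV = PMT / i
= 4150 / 0.13
= 31923.0769


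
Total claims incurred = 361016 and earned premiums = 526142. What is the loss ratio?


Loss ratio = claims / premiums
= 361016 / 526142
= 0.6862


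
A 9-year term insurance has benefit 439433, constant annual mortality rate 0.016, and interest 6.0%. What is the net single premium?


NSP = benefit * sum_{k=0}^{n-1} k_p_x * q * v^(k+1)
With constant q=0.016, v=0.943396
Sum = 0.102753
NSP = 439433 * 0.102753
= 45153.2505


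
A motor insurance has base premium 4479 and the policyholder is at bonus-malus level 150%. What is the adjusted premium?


adjusted = base * BM_level / 100
= 4479 * 150 / 100
= 4479 * 1.5
= 6718.5


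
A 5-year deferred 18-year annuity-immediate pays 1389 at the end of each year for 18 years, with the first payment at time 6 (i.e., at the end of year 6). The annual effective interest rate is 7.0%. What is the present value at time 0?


PV at time 5 of the 18-year annuity-immediate:
a_n = 1389 * (1-(1+0.07)^(-18))/0.07 = 13972.0717
Discount back 5 years to time 0:
PV = 13972.0717 * (1+0.07)^(-5)
= 13972.0717 * 0.712986
= 9961.894


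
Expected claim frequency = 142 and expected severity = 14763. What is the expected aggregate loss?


E[S] = E[N] * E[X]
= 142 * 14763
= 2.0963e+06


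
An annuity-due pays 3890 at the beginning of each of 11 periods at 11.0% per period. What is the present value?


PV_due = PMT * (1-(1+i)^(-n))/i * (1+i)
PV_immediate = 24143.3446
PV_due = 24143.3446 * 1.11
= 26799.1125


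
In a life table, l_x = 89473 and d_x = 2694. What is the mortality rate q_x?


q_x = d_x / l_x
= 2694 / 89473
= 0.0301


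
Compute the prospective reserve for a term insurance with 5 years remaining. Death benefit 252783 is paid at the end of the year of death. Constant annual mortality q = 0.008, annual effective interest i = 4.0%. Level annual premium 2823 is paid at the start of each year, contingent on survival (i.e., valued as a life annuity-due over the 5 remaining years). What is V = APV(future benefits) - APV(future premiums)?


v = 1/(1+i) = 0.961538
APV(future benefits) per unit = sum_{k=0}^{4} k_p_x * q * v^(k+1) = 0.035071
APV(future benefits) = 252783 * 0.035071 = 8865.4426
Life annuity-due factor ä_{x:5} = sum_{k=0}^{4} k_p_x * v^k = 4.559276
APV(future premiums) = 2823 * 4.559276 = 12870.8369
V = 8865.4426 - 12870.8369
= -4005.3943


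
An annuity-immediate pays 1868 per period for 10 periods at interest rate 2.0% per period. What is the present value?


PV = PMT * (1 - (1+i)^(-n)) / i
= 1868 * (1 - (1+0.02)^(-10)) / 0.02
= 1868 * (1 - 0.820348) / 0.02
= 1868 * 8.982585
= 16779.4688


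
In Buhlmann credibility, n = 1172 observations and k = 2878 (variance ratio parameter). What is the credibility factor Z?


Z = n / (n + k)
= 1172 / (1172 + 2878)
= 1172 / 4050
= 0.2894


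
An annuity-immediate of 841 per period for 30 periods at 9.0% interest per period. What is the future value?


FV = PMT * ((1+i)^n - 1) / i
= 841 * ((1.09)^30 - 1) / 0.09
= 841 * (13.267678 - 1) / 0.09
= 114634.6399


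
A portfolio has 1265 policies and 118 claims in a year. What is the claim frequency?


frequency = claims / policies
= 118 / 1265
= 0.0933


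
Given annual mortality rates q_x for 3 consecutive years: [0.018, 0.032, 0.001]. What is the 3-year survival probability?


p_k = 1 - q_k for each year
Survival = product of (1 - q_k)
= 0.982 * 0.968 * 0.999
= 0.9496


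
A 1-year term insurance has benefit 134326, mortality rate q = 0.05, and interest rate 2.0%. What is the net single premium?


NSP = benefit * q * v
v = 1/(1+i) = 0.980392
NSP = 134326 * 0.05 * 0.980392
= 6584.6078


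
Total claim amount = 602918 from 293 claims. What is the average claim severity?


severity = total / number
= 602918 / 293
= 2057.7406


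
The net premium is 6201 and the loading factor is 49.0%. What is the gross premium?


Gross = net * (1 + loading)
= 6201 * (1 + 0.49)
= 6201 * 1.49
= 9239.49


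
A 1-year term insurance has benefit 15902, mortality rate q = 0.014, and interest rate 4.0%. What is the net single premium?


NSP = benefit * q * v
v = 1/(1+i) = 0.961538
NSP = 15902 * 0.014 * 0.961538
= 214.0654


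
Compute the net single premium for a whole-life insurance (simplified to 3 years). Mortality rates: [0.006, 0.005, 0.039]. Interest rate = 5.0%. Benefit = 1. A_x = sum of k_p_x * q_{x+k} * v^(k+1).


v = 0.952381
Year 0: k_p_x=1.0, q=0.006, term=0.005714
Year 1: k_p_x=0.994, q=0.005, term=0.004508
Year 2: k_p_x=0.98903, q=0.039, term=0.03332
A_x = 0.0435


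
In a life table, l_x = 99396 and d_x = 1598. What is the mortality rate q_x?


q_x = d_x / l_x
= 1598 / 99396
= 0.0161


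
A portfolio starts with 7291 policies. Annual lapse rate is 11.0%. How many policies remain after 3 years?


remaining = initial * (1 - lapse)^years
= 7291 * (1 - 0.11)^3
= 7291 * 0.704969
= 5139.929


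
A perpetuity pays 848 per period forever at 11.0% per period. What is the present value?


PV = PMT / i
= 848 / 0.11
= 7709.0909


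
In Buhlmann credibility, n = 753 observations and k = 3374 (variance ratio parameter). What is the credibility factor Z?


Z = n / (n + k)
= 753 / (753 + 3374)
= 753 / 4127
= 0.1825


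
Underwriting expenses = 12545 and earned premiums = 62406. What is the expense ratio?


Expense ratio = expenses / premiums
= 12545 / 62406
= 0.201


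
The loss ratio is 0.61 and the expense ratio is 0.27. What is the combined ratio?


Combined ratio = loss ratio + expense ratio
= 0.61 + 0.27
= 0.88


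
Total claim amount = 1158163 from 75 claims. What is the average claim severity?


severity = total / number
= 1158163 / 75
= 15442.1733


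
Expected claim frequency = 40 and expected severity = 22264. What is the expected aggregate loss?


E[S] = E[N] * E[X]
= 40 * 22264
= 890560


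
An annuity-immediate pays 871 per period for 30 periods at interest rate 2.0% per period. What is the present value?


PV = PMT * (1 - (1+i)^(-n)) / i
= 871 * (1 - (1+0.02)^(-30)) / 0.02
= 871 * (1 - 0.552071) / 0.02
= 871 * 22.396456
= 19507.3128


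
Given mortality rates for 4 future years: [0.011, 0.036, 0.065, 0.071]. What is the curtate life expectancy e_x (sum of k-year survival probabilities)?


e_x = sum_{k=1}^{n} k_p_x
k_p_x values:
  1_p_x = 0.989
  2_p_x = 0.953396
  3_p_x = 0.891425
  4_p_x = 0.828134
e_x = 3.662


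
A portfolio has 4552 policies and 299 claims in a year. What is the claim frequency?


frequency = claims / policies
= 299 / 4552
= 0.0657


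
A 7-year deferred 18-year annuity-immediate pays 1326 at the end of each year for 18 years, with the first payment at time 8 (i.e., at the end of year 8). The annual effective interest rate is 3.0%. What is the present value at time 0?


PV at time 7 of the 18-year annuity-immediate:
a_n = 1326 * (1-(1+0.03)^(-18))/0.03 = 18237.1583
Discount back 7 years to time 0:
PV = 18237.1583 * (1+0.03)^(-7)
= 18237.1583 * 0.813092
= 14828.4786


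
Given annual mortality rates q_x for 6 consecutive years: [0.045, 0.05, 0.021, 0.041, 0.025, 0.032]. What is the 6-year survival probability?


p_k = 1 - q_k for each year
Survival = product of (1 - q_k)
= 0.955 * 0.95 * 0.979 * 0.959 * 0.975 * 0.968
= 0.8039


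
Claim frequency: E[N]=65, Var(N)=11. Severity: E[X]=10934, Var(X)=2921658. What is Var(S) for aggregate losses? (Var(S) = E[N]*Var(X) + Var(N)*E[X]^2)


Var(S) = E[N]*Var(X) + Var(N)*E[X]^2
= 65*2921658 + 11*10934^2
= 189907770 + 1315075916
= 1.5050e+09


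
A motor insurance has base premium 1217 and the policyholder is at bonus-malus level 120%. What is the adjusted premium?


adjusted = base * BM_level / 100
= 1217 * 120 / 100
= 1217 * 1.2
= 1460.4


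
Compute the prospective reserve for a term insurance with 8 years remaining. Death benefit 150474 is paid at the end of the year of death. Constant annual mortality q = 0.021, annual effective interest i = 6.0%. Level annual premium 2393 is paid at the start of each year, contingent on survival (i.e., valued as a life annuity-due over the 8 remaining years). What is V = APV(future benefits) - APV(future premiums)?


v = 1/(1+i) = 0.943396
APV(future benefits) per unit = sum_{k=0}^{7} k_p_x * q * v^(k+1) = 0.121998
APV(future benefits) = 150474 * 0.121998 = 18357.4838
Life annuity-due factor ä_{x:8} = sum_{k=0}^{7} k_p_x * v^k = 6.15798
APV(future premiums) = 2393 * 6.15798 = 14736.0456
V = 18357.4838 - 14736.0456
= 3621.4382


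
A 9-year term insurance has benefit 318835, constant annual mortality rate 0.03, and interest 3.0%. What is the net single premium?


NSP = benefit * sum_{k=0}^{n-1} k_p_x * q * v^(k+1)
With constant q=0.03, v=0.970874
Sum = 0.208673
NSP = 318835 * 0.208673
= 66532.2872


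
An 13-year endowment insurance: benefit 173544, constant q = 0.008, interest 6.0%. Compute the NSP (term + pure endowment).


Term component = 11793.7867
Pure endowment = 13_p_x * v^13 * benefit = 0.900848 * 0.468839 * 173544 = 73296.8132
NSP = 85090.5999


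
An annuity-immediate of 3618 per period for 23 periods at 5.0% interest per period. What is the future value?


FV = PMT * ((1+i)^n - 1) / i
= 3618 * ((1.05)^23 - 1) / 0.05
= 3618 * (3.071524 - 1) / 0.05
= 149895.459


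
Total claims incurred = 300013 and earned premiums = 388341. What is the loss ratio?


Loss ratio = claims / premiums
= 300013 / 388341
= 0.7726


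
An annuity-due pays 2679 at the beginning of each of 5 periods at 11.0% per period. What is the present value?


PV_due = PMT * (1-(1+i)^(-n))/i * (1+i)
PV_immediate = 9901.3081
PV_due = 9901.3081 * 1.11
= 10990.452


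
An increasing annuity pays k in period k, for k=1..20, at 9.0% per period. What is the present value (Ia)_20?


(Ia)_n = sum_{k=1}^{n} k * v^k, v = 1/(1+i)
v = 0.917431
Sum computed term by term:
(Ia)_20 = 70.9055


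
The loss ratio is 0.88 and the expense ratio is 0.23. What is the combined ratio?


Combined ratio = loss ratio + expense ratio
= 0.88 + 0.23
= 1.11


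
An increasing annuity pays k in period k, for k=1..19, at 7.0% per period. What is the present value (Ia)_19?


(Ia)_n = sum_{k=1}^{n} k * v^k, v = 1/(1+i)
v = 0.934579
Sum computed term by term:
(Ia)_19 = 82.9347


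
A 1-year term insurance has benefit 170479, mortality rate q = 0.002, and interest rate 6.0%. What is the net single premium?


NSP = benefit * q * v
v = 1/(1+i) = 0.943396
NSP = 170479 * 0.002 * 0.943396
= 321.6585


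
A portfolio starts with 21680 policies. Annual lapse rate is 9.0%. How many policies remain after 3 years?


remaining = initial * (1 - lapse)^years
= 21680 * (1 - 0.09)^3
= 21680 * 0.753571
= 16337.4193


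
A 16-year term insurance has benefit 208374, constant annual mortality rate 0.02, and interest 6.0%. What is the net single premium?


NSP = benefit * sum_{k=0}^{n-1} k_p_x * q * v^(k+1)
With constant q=0.02, v=0.943396
Sum = 0.17877
NSP = 208374 * 0.17877
= 37251.0052


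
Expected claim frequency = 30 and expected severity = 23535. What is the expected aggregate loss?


E[S] = E[N] * E[X]
= 30 * 23535
= 706050


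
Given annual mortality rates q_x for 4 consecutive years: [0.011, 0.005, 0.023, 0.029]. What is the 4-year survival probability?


p_k = 1 - q_k for each year
Survival = product of (1 - q_k)
= 0.989 * 0.995 * 0.977 * 0.971
= 0.9335


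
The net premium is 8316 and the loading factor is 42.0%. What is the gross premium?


Gross = net * (1 + loading)
= 8316 * (1 + 0.42)
= 8316 * 1.42
= 11808.72


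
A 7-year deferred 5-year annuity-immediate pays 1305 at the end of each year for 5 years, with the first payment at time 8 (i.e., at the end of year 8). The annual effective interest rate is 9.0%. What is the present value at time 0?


PV at time 7 of the 5-year annuity-immediate:
a_n = 1305 * (1-(1+0.09)^(-5))/0.09 = 5075.9949
Discount back 7 years to time 0:
PV = 5075.9949 * (1+0.09)^(-7)
= 5075.9949 * 0.547034
= 2776.743


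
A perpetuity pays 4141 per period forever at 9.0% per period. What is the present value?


PV = PMT / i
= 4141 / 0.09
= 46011.1111


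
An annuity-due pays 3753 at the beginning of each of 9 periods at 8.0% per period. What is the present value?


PV_due = PMT * (1-(1+i)^(-n))/i * (1+i)
PV_immediate = 23444.5703
PV_due = 23444.5703 * 1.08
= 25320.136


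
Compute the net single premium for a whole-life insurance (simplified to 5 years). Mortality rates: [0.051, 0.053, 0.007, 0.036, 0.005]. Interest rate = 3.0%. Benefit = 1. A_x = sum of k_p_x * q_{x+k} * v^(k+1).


v = 0.970874
Year 0: k_p_x=1.0, q=0.051, term=0.049515
Year 1: k_p_x=0.949, q=0.053, term=0.04741
Year 2: k_p_x=0.898703, q=0.007, term=0.005757
Year 3: k_p_x=0.892412, q=0.036, term=0.028544
Year 4: k_p_x=0.860285, q=0.005, term=0.00371
A_x = 0.1349


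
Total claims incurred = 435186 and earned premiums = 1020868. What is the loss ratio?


Loss ratio = claims / premiums
= 435186 / 1020868
= 0.4263


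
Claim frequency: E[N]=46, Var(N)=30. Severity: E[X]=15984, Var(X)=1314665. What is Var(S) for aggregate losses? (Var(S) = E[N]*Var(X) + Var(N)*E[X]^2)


Var(S) = E[N]*Var(X) + Var(N)*E[X]^2
= 46*1314665 + 30*15984^2
= 60474590 + 7664647680
= 7.7251e+09


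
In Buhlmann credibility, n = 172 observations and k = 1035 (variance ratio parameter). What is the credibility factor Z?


Z = n / (n + k)
= 172 / (172 + 1035)
= 172 / 1207
= 0.1425


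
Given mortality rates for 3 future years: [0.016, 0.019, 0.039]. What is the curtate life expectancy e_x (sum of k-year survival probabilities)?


e_x = sum_{k=1}^{n} k_p_x
k_p_x values:
  1_p_x = 0.984
  2_p_x = 0.965304
  3_p_x = 0.927657
e_x = 2.877


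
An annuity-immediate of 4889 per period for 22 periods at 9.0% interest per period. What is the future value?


FV = PMT * ((1+i)^n - 1) / i
= 4889 * ((1.09)^22 - 1) / 0.09
= 4889 * (6.6586 - 1) / 0.09
= 307387.7502


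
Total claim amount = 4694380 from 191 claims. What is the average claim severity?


severity = total / number
= 4694380 / 191
= 24577.9058


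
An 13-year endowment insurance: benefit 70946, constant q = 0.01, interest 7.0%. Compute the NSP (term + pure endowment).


Term component = 5638.9652
Pure endowment = 13_p_x * v^13 * benefit = 0.877521 * 0.414964 * 70946 = 25834.2783
NSP = 31473.2435


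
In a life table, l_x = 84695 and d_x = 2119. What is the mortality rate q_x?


q_x = d_x / l_x
= 2119 / 84695
= 0.025


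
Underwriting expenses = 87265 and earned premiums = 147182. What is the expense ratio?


Expense ratio = expenses / premiums
= 87265 / 147182
= 0.5929


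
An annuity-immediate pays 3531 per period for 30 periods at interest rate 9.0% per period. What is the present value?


PV = PMT * (1 - (1+i)^(-n)) / i
= 3531 * (1 - (1+0.09)^(-30)) / 0.09
= 3531 * (1 - 0.075371) / 0.09
= 3531 * 10.273654
= 36276.2724


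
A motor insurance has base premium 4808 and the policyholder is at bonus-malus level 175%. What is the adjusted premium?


adjusted = base * BM_level / 100
= 4808 * 175 / 100
= 4808 * 1.75
= 8414.0


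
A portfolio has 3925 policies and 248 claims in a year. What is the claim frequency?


frequency = claims / policies
= 248 / 3925
= 0.0632


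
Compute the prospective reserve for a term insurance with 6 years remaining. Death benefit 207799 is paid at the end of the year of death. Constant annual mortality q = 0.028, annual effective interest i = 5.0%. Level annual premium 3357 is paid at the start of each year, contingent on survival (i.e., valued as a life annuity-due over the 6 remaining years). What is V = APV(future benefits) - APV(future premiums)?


v = 1/(1+i) = 0.952381
APV(future benefits) per unit = sum_{k=0}^{5} k_p_x * q * v^(k+1) = 0.13307
APV(future benefits) = 207799 * 0.13307 = 27651.7467
Life annuity-due factor ä_{x:6} = sum_{k=0}^{5} k_p_x * v^k = 4.990113
APV(future premiums) = 3357 * 4.990113 = 16751.8095
V = 27651.7467 - 16751.8095
= 10899.9372


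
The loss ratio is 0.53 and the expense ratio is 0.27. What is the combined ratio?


Combined ratio = loss ratio + expense ratio
= 0.53 + 0.27
= 0.8


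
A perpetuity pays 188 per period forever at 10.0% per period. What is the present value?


PV = PMT / i
= 188 / 0.1
= 1880.0


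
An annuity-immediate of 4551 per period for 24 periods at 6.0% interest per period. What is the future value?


FV = PMT * ((1+i)^n - 1) / i
= 4551 * ((1.06)^24 - 1) / 0.06
= 4551 * (4.048935 - 1) / 0.06
= 231261.6925


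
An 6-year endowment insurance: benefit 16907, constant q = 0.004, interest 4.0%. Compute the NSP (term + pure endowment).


Term component = 351.1497
Pure endowment = 6_p_x * v^6 * benefit = 0.976239 * 0.790315 * 16907 = 13044.3531
NSP = 13395.5028


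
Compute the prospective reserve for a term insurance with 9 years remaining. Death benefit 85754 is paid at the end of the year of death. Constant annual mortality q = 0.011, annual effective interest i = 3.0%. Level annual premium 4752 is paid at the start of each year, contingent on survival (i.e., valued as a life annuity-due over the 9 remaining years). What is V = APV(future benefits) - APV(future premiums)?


v = 1/(1+i) = 0.970874
APV(future benefits) per unit = sum_{k=0}^{8} k_p_x * q * v^(k+1) = 0.082152
APV(future benefits) = 85754 * 0.082152 = 7044.8947
Life annuity-due factor ä_{x:9} = sum_{k=0}^{8} k_p_x * v^k = 7.69245
APV(future premiums) = 4752 * 7.69245 = 36554.5203
V = 7044.8947 - 36554.5203
= -29509.6256


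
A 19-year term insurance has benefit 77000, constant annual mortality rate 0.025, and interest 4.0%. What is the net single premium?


NSP = benefit * sum_{k=0}^{n-1} k_p_x * q * v^(k+1)
With constant q=0.025, v=0.961538
Sum = 0.271771
NSP = 77000 * 0.271771
= 20926.348


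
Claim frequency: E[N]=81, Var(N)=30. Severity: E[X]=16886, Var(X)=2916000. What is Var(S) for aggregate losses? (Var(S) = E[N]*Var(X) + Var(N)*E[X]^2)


Var(S) = E[N]*Var(X) + Var(N)*E[X]^2
= 81*2916000 + 30*16886^2
= 236196000 + 8554109880
= 8.7903e+09


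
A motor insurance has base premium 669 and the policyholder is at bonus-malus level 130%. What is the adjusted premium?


adjusted = base * BM_level / 100
= 669 * 130 / 100
= 669 * 1.3
= 869.7


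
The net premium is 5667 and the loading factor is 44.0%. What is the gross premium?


Gross = net * (1 + loading)
= 5667 * (1 + 0.44)
= 5667 * 1.44
= 8160.48


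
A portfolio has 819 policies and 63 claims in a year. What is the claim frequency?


frequency = claims / policies
= 63 / 819
= 0.0769


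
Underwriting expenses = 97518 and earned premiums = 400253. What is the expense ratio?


Expense ratio = expenses / premiums
= 97518 / 400253
= 0.2436


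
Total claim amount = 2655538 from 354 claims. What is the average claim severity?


severity = total / number
= 2655538 / 354
= 7501.5198


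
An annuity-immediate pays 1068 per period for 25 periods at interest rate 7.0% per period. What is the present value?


PV = PMT * (1 - (1+i)^(-n)) / i
= 1068 * (1 - (1+0.07)^(-25)) / 0.07
= 1068 * (1 - 0.184249) / 0.07
= 1068 * 11.653583
= 12446.0268


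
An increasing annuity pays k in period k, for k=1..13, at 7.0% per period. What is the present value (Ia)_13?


(Ia)_n = sum_{k=1}^{n} k * v^k, v = 1/(1+i)
v = 0.934579
Sum computed term by term:
(Ia)_13 = 50.6878


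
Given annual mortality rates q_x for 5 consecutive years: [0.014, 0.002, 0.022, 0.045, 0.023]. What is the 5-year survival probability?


p_k = 1 - q_k for each year
Survival = product of (1 - q_k)
= 0.986 * 0.998 * 0.978 * 0.955 * 0.977
= 0.8979


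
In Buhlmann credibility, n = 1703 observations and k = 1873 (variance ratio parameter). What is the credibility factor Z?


Z = n / (n + k)
= 1703 / (1703 + 1873)
= 1703 / 3576
= 0.4762


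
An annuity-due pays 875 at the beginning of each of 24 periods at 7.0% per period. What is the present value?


PV_due = PMT * (1-(1+i)^(-n))/i * (1+i)
PV_immediate = 10035.6673
PV_due = 10035.6673 * 1.07
= 10738.164


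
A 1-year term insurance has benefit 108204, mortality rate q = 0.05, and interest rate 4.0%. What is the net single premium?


NSP = benefit * q * v
v = 1/(1+i) = 0.961538
NSP = 108204 * 0.05 * 0.961538
= 5202.1154


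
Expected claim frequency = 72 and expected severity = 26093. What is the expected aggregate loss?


E[S] = E[N] * E[X]
= 72 * 26093
= 1.8787e+06


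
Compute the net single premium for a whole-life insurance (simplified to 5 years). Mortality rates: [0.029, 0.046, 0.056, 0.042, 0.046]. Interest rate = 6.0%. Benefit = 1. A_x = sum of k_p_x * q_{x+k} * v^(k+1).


v = 0.943396
Year 0: k_p_x=1.0, q=0.029, term=0.027358
Year 1: k_p_x=0.971, q=0.046, term=0.039753
Year 2: k_p_x=0.926334, q=0.056, term=0.043555
Year 3: k_p_x=0.874459, q=0.042, term=0.029091
Year 4: k_p_x=0.837732, q=0.046, term=0.028796
A_x = 0.1686


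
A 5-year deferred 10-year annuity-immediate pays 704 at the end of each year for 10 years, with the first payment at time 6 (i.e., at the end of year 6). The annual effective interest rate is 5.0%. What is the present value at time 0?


PV at time 5 of the 10-year annuity-immediate:
a_n = 704 * (1-(1+0.05)^(-10))/0.05 = 5436.1014
Discount back 5 years to time 0:
PV = 5436.1014 * (1+0.05)^(-5)
= 5436.1014 * 0.783526
= 4259.3277


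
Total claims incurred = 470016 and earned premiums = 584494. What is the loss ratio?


Loss ratio = claims / premiums
= 470016 / 584494
= 0.8041


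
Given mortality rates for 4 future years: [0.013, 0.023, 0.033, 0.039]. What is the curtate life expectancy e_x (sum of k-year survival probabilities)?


e_x = sum_{k=1}^{n} k_p_x
k_p_x values:
  1_p_x = 0.987
  2_p_x = 0.964299
  3_p_x = 0.932477
  4_p_x = 0.896111
e_x = 3.7799


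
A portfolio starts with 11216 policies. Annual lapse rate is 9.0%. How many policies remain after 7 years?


remaining = initial * (1 - lapse)^years
= 11216 * (1 - 0.09)^7
= 11216 * 0.516761
= 5795.9916


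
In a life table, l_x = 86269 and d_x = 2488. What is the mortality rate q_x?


q_x = d_x / l_x
= 2488 / 86269
= 0.0288


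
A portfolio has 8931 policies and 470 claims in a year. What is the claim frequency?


frequency = claims / policies
= 470 / 8931
= 0.0526


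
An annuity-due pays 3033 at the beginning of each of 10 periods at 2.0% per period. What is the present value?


PV_due = PMT * (1-(1+i)^(-n))/i * (1+i)
PV_immediate = 27244.1803
PV_due = 27244.1803 * 1.02
= 27789.0639


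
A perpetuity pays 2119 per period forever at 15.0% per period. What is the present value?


PV = PMT / i
= 2119 / 0.15
= 14126.6667


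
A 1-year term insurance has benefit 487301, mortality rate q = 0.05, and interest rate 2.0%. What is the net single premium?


NSP = benefit * q * v
v = 1/(1+i) = 0.980392
NSP = 487301 * 0.05 * 0.980392
= 23887.3039


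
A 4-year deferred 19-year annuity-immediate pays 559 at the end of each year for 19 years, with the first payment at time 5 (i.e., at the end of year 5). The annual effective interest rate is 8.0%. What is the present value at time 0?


PV at time 4 of the 19-year annuity-immediate:
a_n = 559 * (1-(1+0.08)^(-19))/0.08 = 5368.412
Discount back 4 years to time 0:
PV = 5368.412 * (1+0.08)^(-4)
= 5368.412 * 0.73503
= 3945.943


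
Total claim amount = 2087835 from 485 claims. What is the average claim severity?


severity = total / number
= 2087835 / 485
= 4304.8144


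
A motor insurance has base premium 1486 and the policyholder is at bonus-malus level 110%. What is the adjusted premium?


adjusted = base * BM_level / 100
= 1486 * 110 / 100
= 1486 * 1.1
= 1634.6


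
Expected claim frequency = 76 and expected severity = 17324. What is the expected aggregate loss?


E[S] = E[N] * E[X]
= 76 * 17324
= 1.3166e+06


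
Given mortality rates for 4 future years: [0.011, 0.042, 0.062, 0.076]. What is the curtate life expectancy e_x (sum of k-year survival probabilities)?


e_x = sum_{k=1}^{n} k_p_x
k_p_x values:
  1_p_x = 0.989
  2_p_x = 0.947462
  3_p_x = 0.888719
  4_p_x = 0.821177
e_x = 3.6464


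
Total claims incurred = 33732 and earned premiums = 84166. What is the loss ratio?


Loss ratio = claims / premiums
= 33732 / 84166
= 0.4008


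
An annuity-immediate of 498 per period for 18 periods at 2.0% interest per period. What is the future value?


FV = PMT * ((1+i)^n - 1) / i
= 498 * ((1.02)^18 - 1) / 0.02
= 498 * (1.428246 - 1) / 0.02
= 10663.3316


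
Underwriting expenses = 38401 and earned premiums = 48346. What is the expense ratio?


Expense ratio = expenses / premiums
= 38401 / 48346
= 0.7943


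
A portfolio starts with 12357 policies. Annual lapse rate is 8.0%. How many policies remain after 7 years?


remaining = initial * (1 - lapse)^years
= 12357 * (1 - 0.08)^7
= 12357 * 0.557847
= 6893.3105


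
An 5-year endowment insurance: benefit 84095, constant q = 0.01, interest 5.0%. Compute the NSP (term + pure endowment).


Term component = 3572.2773
Pure endowment = 5_p_x * v^5 * benefit = 0.95099 * 0.783526 * 84095 = 62661.3363
NSP = 66233.6136
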